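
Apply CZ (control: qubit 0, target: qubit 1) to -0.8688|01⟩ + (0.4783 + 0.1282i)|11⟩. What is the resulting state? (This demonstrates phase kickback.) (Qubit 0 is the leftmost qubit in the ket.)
-0.8688|01⟩ + (-0.4783 - 0.1282i)|11⟩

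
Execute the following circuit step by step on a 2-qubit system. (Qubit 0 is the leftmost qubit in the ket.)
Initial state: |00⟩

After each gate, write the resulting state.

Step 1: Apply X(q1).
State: |01⟩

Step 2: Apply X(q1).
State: |00⟩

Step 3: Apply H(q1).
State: 1/√2|00⟩ + 1/√2|01⟩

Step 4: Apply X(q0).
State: 1/√2|10⟩ + 1/√2|11⟩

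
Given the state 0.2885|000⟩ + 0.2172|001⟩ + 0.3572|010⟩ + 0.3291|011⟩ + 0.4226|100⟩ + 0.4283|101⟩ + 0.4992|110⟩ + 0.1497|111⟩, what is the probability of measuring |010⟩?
0.1276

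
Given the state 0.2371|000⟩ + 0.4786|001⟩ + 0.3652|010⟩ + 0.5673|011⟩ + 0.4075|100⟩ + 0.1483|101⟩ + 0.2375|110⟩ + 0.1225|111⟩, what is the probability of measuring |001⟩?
0.2291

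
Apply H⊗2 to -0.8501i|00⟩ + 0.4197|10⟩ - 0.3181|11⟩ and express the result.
(0.0508 - 0.4251i)|00⟩ + (0.3689 - 0.4251i)|01⟩ + (-0.0508 - 0.4251i)|10⟩ + (-0.3689 - 0.4251i)|11⟩

H⊗2 gives amp(|y⟩) = (1/2) Σ_x (−1)^(x·y) amp(|x⟩), where x·y is the number of positions in which both x and y have a 1.
|00⟩: (-0.8501i + 0.4197 - 0.3181)/2 = (0.0508 - 0.4251i)
|01⟩: (-0.8501i + 0.4197 + 0.3181)/2 = (0.3689 - 0.4251i)
|10⟩: (-0.8501i - 0.4197 + 0.3181)/2 = (-0.0508 - 0.4251i)
|11⟩: (-0.8501i - 0.4197 - 0.3181)/2 = (-0.3689 - 0.4251i)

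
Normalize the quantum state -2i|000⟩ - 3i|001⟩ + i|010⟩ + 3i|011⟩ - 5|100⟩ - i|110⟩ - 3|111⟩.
-0.2626i|000⟩ - 0.3939i|001⟩ + 0.1313i|010⟩ + 0.3939i|011⟩ - 0.6565|100⟩ - 0.1313i|110⟩ - 0.3939|111⟩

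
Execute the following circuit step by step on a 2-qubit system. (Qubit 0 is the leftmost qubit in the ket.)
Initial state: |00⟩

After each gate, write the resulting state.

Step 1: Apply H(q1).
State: 1/√2|00⟩ + 1/√2|01⟩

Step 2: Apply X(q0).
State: 1/√2|10⟩ + 1/√2|11⟩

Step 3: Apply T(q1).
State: 1/√2|10⟩ + (1/2 + (1/2)i)|11⟩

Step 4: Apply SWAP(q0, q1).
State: 1/√2|01⟩ + (1/2 + (1/2)i)|11⟩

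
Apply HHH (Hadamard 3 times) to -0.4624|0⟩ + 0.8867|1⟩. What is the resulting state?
0.3|0⟩ - 0.954|1⟩

H² = I, so H^3 = H: a single Hadamard. With (a, b) = (-0.4624, 0.8867), H gives ((a + b)/√2, (a − b)/√2) = (0.3, -0.954).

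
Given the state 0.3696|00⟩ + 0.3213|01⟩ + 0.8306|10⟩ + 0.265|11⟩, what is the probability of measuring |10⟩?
0.6899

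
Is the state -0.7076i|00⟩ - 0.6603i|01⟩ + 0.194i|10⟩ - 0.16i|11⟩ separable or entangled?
Entangled

Writing the state as a|00⟩ + b|01⟩ + c|10⟩ + d|11⟩, it is a product state iff ad − bc = 0.
Here (a, b, c, d) = (-0.7076i, -0.6603i, 0.194i, -0.16i): ad − bc = (-0.7076i)(-0.16i) − (-0.6603i)(0.194i) = -0.2413 ≠ 0, so the state is entangled.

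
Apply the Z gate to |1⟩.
-|1⟩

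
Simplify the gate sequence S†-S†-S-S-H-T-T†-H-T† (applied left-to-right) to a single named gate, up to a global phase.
T†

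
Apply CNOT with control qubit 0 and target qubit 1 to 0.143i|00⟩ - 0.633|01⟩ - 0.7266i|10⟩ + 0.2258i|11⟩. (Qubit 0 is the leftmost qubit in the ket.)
0.143i|00⟩ - 0.633|01⟩ + 0.2258i|10⟩ - 0.7266i|11⟩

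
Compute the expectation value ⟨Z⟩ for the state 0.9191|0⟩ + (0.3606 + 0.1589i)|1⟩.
0.6895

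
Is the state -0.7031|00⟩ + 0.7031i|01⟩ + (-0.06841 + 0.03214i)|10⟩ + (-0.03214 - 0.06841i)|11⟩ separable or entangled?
Entangled

Writing the state as a|00⟩ + b|01⟩ + c|10⟩ + d|11⟩, it is a product state iff ad − bc = 0.
Here (a, b, c, d) = (-0.7031, 0.7031i, (-0.06841 + 0.03214i), (-0.03214 - 0.06841i)): ad − bc = (-0.7031)(-0.03214 - 0.06841i) − (0.7031i)(-0.06841 + 0.03214i) = (0.0452 + 0.0962i) ≠ 0, so the state is entangled.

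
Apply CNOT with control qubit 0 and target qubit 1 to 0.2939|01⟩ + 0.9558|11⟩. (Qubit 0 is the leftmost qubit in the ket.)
0.2939|01⟩ + 0.9558|10⟩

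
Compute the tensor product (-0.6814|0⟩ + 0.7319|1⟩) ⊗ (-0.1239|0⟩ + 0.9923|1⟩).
0.08443|00⟩ - 0.6762|01⟩ - 0.09068|10⟩ + 0.7263|11⟩

amp(|b₁b₂…⟩) = product of the factor amplitudes for bits b₁, b₂, …; only kets whose every factor amplitude is nonzero survive.
|00⟩: (-0.6814)(-0.1239) = 0.08443
|01⟩: (-0.6814)(0.9923) = -0.6762
|10⟩: (0.7319)(-0.1239) = -0.09068
|11⟩: (0.7319)(0.9923) = 0.7263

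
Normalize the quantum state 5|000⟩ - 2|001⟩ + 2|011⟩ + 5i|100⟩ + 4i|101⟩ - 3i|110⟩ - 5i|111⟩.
0.4811|000⟩ - 0.1925|001⟩ + 0.1925|011⟩ + 0.4811i|100⟩ + 0.3849i|101⟩ - 0.2887i|110⟩ - 0.4811i|111⟩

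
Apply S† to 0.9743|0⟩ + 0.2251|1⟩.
0.9743|0⟩ - 0.2251i|1⟩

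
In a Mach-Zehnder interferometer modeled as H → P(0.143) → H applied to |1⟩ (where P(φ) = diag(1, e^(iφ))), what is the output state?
(0.005104 - 0.07126i)|0⟩ + (0.9949 + 0.07126i)|1⟩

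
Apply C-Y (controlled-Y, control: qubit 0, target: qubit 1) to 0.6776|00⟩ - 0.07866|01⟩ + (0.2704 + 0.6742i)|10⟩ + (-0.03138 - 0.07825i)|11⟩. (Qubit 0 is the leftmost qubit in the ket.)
0.6776|00⟩ - 0.07866|01⟩ + (-0.07825 + 0.03138i)|10⟩ + (-0.6742 + 0.2704i)|11⟩

C-Y leaves the control-|0⟩ kets |00⟩, |01⟩ unchanged and applies Y to qubit 1 on the control-|1⟩ pair (|10⟩, |11⟩).
Y = [[0, -i], [i, 0]].
With a = amp(|10⟩) = (0.2704 + 0.6742i) and b = amp(|11⟩) = (-0.03138 - 0.07825i):
new amp(|10⟩) = (-i)·b = (-0.07825 + 0.03138i)
new amp(|11⟩) = (i)·a = (-0.6742 + 0.2704i)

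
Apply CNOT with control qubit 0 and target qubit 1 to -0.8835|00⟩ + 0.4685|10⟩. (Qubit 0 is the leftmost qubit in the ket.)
-0.8835|00⟩ + 0.4685|11⟩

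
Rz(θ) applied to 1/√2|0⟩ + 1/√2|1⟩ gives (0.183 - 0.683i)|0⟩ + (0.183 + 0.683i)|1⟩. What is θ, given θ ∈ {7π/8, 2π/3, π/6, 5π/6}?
5π/6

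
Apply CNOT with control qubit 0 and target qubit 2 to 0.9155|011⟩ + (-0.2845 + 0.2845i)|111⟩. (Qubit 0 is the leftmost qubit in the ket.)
0.9155|011⟩ + (-0.2845 + 0.2845i)|110⟩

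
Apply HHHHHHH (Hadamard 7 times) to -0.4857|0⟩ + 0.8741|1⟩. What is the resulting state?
0.2746|0⟩ - 0.9615|1⟩

H² = I, so H^7 = H: a single Hadamard. With (a, b) = (-0.4857, 0.8741), H gives ((a + b)/√2, (a − b)/√2) = (0.2746, -0.9615).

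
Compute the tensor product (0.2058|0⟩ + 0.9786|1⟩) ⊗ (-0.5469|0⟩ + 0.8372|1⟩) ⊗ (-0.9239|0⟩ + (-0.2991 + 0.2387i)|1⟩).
0.104|000⟩ + (0.03366 - 0.02687i)|001⟩ - 0.1592|010⟩ + (-0.05153 + 0.04113i)|011⟩ + 0.4945|100⟩ + (0.1601 - 0.1278i)|101⟩ - 0.7569|110⟩ + (-0.245 + 0.1956i)|111⟩

amp(|b₁b₂…⟩) = product of the factor amplitudes for bits b₁, b₂, …; only kets whose every factor amplitude is nonzero survive.
|000⟩: (0.2058)(-0.5469)(-0.9239) = 0.104
|001⟩: (0.2058)(-0.5469)(-0.2991 + 0.2387i) = (0.03366 - 0.02687i)
|010⟩: (0.2058)(0.8372)(-0.9239) = -0.1592
|011⟩: (0.2058)(0.8372)(-0.2991 + 0.2387i) = (-0.05153 + 0.04113i)
|100⟩: (0.9786)(-0.5469)(-0.9239) = 0.4945
|101⟩: (0.9786)(-0.5469)(-0.2991 + 0.2387i) = (0.1601 - 0.1278i)
|110⟩: (0.9786)(0.8372)(-0.9239) = -0.7569
|111⟩: (0.9786)(0.8372)(-0.2991 + 0.2387i) = (-0.245 + 0.1956i)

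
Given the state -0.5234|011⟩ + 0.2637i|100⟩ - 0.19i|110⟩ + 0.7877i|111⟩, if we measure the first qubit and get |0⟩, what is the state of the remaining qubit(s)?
-|11⟩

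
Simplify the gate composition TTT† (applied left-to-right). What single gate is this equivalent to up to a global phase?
T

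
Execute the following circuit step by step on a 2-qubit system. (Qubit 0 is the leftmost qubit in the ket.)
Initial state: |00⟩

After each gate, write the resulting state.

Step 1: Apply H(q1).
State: 1/√2|00⟩ + 1/√2|01⟩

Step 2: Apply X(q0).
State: 1/√2|10⟩ + 1/√2|11⟩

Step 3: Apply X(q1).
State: 1/√2|10⟩ + 1/√2|11⟩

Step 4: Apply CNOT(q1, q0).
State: 1/√2|01⟩ + 1/√2|10⟩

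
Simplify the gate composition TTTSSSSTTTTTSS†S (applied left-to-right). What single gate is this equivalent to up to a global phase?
S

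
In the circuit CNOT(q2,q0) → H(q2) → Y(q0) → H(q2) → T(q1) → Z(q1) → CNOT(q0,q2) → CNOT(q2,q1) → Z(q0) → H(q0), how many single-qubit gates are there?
7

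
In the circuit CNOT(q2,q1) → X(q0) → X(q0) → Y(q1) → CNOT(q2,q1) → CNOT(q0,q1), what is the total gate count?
6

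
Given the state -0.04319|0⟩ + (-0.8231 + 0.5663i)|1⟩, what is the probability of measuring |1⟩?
0.9982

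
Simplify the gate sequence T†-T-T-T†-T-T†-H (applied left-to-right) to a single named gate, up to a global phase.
H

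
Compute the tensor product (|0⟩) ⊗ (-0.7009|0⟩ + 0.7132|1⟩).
-0.7009|00⟩ + 0.7132|01⟩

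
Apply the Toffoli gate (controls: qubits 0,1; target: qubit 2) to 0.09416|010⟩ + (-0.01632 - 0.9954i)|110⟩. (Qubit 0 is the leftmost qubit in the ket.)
0.09416|010⟩ + (-0.01632 - 0.9954i)|111⟩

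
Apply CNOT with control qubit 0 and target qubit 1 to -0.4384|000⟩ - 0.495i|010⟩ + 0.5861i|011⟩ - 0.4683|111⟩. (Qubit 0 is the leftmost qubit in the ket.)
-0.4384|000⟩ - 0.495i|010⟩ + 0.5861i|011⟩ - 0.4683|101⟩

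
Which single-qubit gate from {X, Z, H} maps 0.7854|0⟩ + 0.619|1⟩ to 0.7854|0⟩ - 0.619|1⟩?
Z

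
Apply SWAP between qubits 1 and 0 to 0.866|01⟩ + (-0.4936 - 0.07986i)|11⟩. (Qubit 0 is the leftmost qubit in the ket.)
0.866|10⟩ + (-0.4936 - 0.07986i)|11⟩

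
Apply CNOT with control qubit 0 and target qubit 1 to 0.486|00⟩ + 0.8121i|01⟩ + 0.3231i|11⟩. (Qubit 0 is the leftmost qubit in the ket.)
0.486|00⟩ + 0.8121i|01⟩ + 0.3231i|10⟩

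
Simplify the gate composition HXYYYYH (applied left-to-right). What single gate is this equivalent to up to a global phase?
Z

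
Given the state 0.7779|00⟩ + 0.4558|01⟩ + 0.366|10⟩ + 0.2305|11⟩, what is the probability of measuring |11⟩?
0.05313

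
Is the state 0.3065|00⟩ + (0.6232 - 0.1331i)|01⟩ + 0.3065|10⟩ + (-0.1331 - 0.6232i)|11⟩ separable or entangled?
Entangled

Writing the state as a|00⟩ + b|01⟩ + c|10⟩ + d|11⟩, it is a product state iff ad − bc = 0.
Here (a, b, c, d) = (0.3065, (0.6232 - 0.1331i), 0.3065, (-0.1331 - 0.6232i)): ad − bc = (0.3065)(-0.1331 - 0.6232i) − (0.6232 - 0.1331i)(0.3065) = (-0.2318 - 0.1502i) ≠ 0, so the state is entangled.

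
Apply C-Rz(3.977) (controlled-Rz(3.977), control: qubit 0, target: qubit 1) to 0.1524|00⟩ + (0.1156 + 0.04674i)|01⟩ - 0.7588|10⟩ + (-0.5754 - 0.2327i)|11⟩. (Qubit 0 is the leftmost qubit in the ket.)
0.1524|00⟩ + (0.1156 + 0.04674i)|01⟩ + (0.3078 + 0.6936i)|10⟩ + (0.4461 - 0.4315i)|11⟩

C-Rz(3.977) leaves the control-|0⟩ kets |00⟩, |01⟩ unchanged and applies Rz(3.977) to qubit 1 on the control-|1⟩ pair (|10⟩, |11⟩).
Rz(3.977) = [[e^(−iθ/2), 0], [0, e^(iθ/2)]] with e^(±iθ/2) = cos(θ/2) ± i·sin(θ/2); θ = 3.977, cos(θ/2) ≈ -0.405663, sin(θ/2) ≈ 0.914023.
With a = amp(|10⟩) = -0.7588 and b = amp(|11⟩) = (-0.5754 - 0.2327i):
new amp(|10⟩) = (-0.405663 - 0.914023i)·a = (0.3078 + 0.6936i)
new amp(|11⟩) = (-0.405663 + 0.914023i)·b = (0.4461 - 0.4315i)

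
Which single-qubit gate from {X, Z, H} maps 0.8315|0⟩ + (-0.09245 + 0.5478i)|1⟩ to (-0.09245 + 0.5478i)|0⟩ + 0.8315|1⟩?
X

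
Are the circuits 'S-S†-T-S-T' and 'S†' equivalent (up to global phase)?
No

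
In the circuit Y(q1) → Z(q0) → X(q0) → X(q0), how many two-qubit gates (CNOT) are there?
0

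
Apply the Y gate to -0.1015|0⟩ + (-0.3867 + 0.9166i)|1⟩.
(0.9166 + 0.3867i)|0⟩ - 0.1015i|1⟩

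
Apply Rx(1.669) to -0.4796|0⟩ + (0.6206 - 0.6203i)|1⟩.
(-0.7817 - 0.4598i)|0⟩ + (0.4168 - 0.0612i)|1⟩

Rx(1.669) = [[cos(θ/2), −i·sin(θ/2)], [−i·sin(θ/2), cos(θ/2)]]; θ = 1.669, cos(θ/2) ≈ 0.671548, sin(θ/2) ≈ 0.740961.
With a = amp(|0⟩) = -0.4796 and b = amp(|1⟩) = (0.6206 - 0.6203i):
new amp(|0⟩) = (0.671548)·a + (-0.740961i)·b = (-0.7817 - 0.4598i)
new amp(|1⟩) = (-0.740961i)·a + (0.671548)·b = (0.4168 - 0.0612i)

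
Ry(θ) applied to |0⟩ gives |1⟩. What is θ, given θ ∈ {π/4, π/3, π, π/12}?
π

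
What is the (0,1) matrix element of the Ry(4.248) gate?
-0.8508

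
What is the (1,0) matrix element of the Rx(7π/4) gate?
-0.3827i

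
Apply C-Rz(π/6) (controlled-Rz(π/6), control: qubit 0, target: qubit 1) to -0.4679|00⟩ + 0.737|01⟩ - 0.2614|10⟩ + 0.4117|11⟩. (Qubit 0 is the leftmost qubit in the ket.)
-0.4679|00⟩ + 0.737|01⟩ + (-0.2525 + 0.06766i)|10⟩ + (0.3977 + 0.1066i)|11⟩

C-Rz(π/6) leaves the control-|0⟩ kets |00⟩, |01⟩ unchanged and applies Rz(π/6) to qubit 1 on the control-|1⟩ pair (|10⟩, |11⟩).
Rz(π/6) = [[e^(−iθ/2), 0], [0, e^(iθ/2)]] with e^(±iθ/2) = cos(θ/2) ± i·sin(θ/2); θ = π/6, cos(θ/2) ≈ 0.965926, sin(θ/2) ≈ 0.258819.
With a = amp(|10⟩) = -0.2614 and b = amp(|11⟩) = 0.4117:
new amp(|10⟩) = (0.965926 - 0.258819i)·a = (-0.2525 + 0.06766i)
new amp(|11⟩) = (0.965926 + 0.258819i)·b = (0.3977 + 0.1066i)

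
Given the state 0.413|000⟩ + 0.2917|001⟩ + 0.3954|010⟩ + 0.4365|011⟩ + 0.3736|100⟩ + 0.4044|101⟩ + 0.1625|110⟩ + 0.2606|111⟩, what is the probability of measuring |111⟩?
0.06791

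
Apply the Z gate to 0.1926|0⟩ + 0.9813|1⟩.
0.1926|0⟩ - 0.9813|1⟩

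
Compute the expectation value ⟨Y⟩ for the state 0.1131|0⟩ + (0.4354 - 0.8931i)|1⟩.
-0.202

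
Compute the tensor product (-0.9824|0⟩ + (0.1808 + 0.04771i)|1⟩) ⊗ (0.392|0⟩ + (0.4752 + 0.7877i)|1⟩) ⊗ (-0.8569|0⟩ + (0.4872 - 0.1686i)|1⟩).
0.33|000⟩ + (-0.1876 + 0.06493i)|001⟩ + (0.4 + 0.6631i)|010⟩ + (-0.3579 - 0.2983i)|011⟩ + (-0.06073 - 0.01603i)|100⟩ + (0.03768 - 0.002838i)|101⟩ + (-0.04142 - 0.1415i)|110⟩ + (0.05138 + 0.07228i)|111⟩

amp(|b₁b₂…⟩) = product of the factor amplitudes for bits b₁, b₂, …; only kets whose every factor amplitude is nonzero survive.
|000⟩: (-0.9824)(0.392)(-0.8569) = 0.33
|001⟩: (-0.9824)(0.392)(0.4872 - 0.1686i) = (-0.1876 + 0.06493i)
|010⟩: (-0.9824)(0.4752 + 0.7877i)(-0.8569) = (0.4 + 0.6631i)
|011⟩: (-0.9824)(0.4752 + 0.7877i)(0.4872 - 0.1686i) = (-0.3579 - 0.2983i)
|100⟩: (0.1808 + 0.04771i)(0.392)(-0.8569) = (-0.06073 - 0.01603i)
|101⟩: (0.1808 + 0.04771i)(0.392)(0.4872 - 0.1686i) = (0.03768 - 0.002838i)
|110⟩: (0.1808 + 0.04771i)(0.4752 + 0.7877i)(-0.8569) = (-0.04142 - 0.1415i)
|111⟩: (0.1808 + 0.04771i)(0.4752 + 0.7877i)(0.4872 - 0.1686i) = (0.05138 + 0.07228i)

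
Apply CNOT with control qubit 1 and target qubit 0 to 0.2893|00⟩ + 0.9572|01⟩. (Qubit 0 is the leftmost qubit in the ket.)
0.2893|00⟩ + 0.9572|11⟩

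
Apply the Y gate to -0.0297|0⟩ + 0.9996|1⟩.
-0.9996i|0⟩ - 0.0297i|1⟩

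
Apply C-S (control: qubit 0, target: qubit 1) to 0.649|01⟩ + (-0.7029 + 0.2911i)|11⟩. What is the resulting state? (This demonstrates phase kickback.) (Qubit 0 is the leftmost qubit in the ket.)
0.649|01⟩ + (-0.2911 - 0.7029i)|11⟩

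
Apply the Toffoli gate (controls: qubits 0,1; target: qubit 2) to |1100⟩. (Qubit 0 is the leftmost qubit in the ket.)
|1110⟩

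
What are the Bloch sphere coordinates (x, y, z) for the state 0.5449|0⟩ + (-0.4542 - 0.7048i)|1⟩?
(-0.495, -0.7681, -0.4061)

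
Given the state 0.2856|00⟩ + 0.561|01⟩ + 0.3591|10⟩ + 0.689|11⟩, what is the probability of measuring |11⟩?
0.4747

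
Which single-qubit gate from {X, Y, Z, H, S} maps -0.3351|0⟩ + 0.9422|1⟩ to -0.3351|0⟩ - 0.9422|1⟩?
Z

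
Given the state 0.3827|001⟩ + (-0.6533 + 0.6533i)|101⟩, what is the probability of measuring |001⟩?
0.1465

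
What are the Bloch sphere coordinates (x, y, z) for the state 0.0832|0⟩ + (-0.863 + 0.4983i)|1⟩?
(-0.1436, 0.08292, -0.9861)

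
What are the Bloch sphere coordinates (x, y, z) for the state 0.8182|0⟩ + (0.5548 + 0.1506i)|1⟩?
(0.9079, 0.2464, 0.339)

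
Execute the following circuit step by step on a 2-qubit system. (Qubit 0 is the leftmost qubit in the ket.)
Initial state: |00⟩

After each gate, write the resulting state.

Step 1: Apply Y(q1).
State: i|01⟩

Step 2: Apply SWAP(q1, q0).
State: i|10⟩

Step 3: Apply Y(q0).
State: |00⟩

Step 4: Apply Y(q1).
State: i|01⟩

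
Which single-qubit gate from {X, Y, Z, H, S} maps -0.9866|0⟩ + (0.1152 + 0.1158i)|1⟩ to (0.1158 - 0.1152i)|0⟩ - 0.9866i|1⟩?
Y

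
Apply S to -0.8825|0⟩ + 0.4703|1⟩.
-0.8825|0⟩ + 0.4703i|1⟩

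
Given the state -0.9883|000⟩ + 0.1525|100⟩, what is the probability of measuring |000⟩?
0.9767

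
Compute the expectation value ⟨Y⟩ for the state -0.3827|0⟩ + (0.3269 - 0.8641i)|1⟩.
0.6614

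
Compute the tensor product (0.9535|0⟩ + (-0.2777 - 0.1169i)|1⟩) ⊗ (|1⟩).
0.9535|01⟩ + (-0.2777 - 0.1169i)|11⟩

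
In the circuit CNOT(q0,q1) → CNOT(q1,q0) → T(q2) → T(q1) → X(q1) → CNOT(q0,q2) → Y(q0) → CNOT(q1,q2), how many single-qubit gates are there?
4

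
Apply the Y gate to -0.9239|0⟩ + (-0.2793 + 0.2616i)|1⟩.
(0.2616 + 0.2793i)|0⟩ - 0.9239i|1⟩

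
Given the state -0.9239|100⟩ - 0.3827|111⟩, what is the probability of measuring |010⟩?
0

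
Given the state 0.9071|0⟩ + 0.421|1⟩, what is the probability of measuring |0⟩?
0.8228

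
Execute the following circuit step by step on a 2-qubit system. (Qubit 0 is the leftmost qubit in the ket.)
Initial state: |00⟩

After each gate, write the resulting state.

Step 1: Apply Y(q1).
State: i|01⟩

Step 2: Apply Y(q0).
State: -|11⟩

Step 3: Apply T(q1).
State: (-1/√2 - (1/√2)i)|11⟩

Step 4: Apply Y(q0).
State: (-1/√2 + (1/√2)i)|01⟩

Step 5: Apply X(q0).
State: (-1/√2 + (1/√2)i)|11⟩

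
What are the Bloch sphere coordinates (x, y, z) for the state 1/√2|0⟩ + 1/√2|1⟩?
(1, 0, 0)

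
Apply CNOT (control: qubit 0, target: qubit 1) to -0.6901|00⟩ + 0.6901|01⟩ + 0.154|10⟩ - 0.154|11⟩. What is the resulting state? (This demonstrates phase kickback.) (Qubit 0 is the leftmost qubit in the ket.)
-0.6901|00⟩ + 0.6901|01⟩ - 0.154|10⟩ + 0.154|11⟩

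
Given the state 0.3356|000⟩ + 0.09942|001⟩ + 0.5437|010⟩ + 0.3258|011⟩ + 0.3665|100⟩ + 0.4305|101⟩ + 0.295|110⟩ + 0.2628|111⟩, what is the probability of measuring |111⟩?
0.06906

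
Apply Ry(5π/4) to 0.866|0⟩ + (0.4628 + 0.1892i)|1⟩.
(-0.759 - 0.1748i)|0⟩ + (0.623 - 0.0724i)|1⟩

Ry(5π/4) = [[cos(θ/2), −sin(θ/2)], [sin(θ/2), cos(θ/2)]]; θ = 5π/4, cos(θ/2) ≈ -0.382683, sin(θ/2) ≈ 0.92388.
With a = amp(|0⟩) = 0.866 and b = amp(|1⟩) = (0.4628 + 0.1892i):
new amp(|0⟩) = (-0.382683)·a + (-0.92388)·b = (-0.759 - 0.1748i)
new amp(|1⟩) = (0.92388)·a + (-0.382683)·b = (0.623 - 0.0724i)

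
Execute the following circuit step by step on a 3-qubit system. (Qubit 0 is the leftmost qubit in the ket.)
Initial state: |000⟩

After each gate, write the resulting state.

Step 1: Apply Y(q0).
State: i|100⟩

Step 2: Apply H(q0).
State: (1/√2)i|000⟩ - (1/√2)i|100⟩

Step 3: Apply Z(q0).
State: (1/√2)i|000⟩ + (1/√2)i|100⟩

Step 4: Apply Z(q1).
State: (1/√2)i|000⟩ + (1/√2)i|100⟩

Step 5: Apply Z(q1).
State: (1/√2)i|000⟩ + (1/√2)i|100⟩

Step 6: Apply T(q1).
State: (1/√2)i|000⟩ + (1/√2)i|100⟩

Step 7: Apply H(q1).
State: (1/2)i|000⟩ + (1/2)i|010⟩ + (1/2)i|100⟩ + (1/2)i|110⟩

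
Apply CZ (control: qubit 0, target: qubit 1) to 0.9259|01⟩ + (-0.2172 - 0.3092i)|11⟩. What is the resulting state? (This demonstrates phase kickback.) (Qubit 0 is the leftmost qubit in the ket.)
0.9259|01⟩ + (0.2172 + 0.3092i)|11⟩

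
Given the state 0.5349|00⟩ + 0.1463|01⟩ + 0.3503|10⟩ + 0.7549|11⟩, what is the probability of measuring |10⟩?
0.1227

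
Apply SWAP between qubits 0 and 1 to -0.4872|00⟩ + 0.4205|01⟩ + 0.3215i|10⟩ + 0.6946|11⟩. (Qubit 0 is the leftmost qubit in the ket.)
-0.4872|00⟩ + 0.3215i|01⟩ + 0.4205|10⟩ + 0.6946|11⟩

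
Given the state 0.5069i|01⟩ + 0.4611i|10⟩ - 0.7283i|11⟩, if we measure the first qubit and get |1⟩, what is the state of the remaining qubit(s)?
0.5349i|0⟩ - 0.8449i|1⟩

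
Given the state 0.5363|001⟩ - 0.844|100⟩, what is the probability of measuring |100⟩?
0.7123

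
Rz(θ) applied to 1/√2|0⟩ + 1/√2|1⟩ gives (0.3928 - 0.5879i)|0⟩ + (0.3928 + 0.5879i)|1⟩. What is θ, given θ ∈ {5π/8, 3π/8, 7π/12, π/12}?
5π/8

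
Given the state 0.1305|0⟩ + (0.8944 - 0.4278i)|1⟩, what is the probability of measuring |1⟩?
0.983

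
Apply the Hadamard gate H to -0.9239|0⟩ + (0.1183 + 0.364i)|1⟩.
(-0.5696 + 0.2574i)|0⟩ + (-0.7369 - 0.2574i)|1⟩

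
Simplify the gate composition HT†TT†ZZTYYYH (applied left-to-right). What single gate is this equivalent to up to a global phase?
Y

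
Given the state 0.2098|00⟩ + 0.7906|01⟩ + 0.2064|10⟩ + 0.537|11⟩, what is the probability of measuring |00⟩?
0.04402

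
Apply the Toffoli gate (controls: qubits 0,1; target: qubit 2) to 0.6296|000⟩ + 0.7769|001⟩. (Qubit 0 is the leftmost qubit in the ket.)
0.6296|000⟩ + 0.7769|001⟩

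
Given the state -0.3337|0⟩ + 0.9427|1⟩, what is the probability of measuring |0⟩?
0.1114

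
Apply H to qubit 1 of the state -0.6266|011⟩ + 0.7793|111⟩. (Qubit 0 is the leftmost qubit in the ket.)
-0.4431|001⟩ + 0.4431|011⟩ + 0.551|101⟩ - 0.551|111⟩

H on qubit 1 mixes each pair of kets that differ only in qubit 1: amplitudes (a, b) of (|…0…⟩, |…1…⟩) become ((a + b)/√2, (a − b)/√2). Kets absent from the input have amplitude 0.
(|001⟩, |011⟩): (a, b) = (0, -0.6266) → (-0.4431, 0.4431)
(|101⟩, |111⟩): (a, b) = (0, 0.7793) → (0.551, -0.551)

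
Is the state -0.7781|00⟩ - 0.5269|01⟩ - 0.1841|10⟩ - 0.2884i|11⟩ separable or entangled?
Entangled

Writing the state as a|00⟩ + b|01⟩ + c|10⟩ + d|11⟩, it is a product state iff ad − bc = 0.
Here (a, b, c, d) = (-0.7781, -0.5269, -0.1841, -0.2884i): ad − bc = (-0.7781)(-0.2884i) − (-0.5269)(-0.1841) = (-0.097 + 0.2244i) ≠ 0, so the state is entangled.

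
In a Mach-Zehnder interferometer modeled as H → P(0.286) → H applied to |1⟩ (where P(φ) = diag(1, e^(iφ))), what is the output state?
(0.02031 - 0.1411i)|0⟩ + (0.9797 + 0.1411i)|1⟩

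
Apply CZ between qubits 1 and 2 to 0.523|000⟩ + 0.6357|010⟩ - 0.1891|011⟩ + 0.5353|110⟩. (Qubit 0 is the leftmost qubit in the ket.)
0.523|000⟩ + 0.6357|010⟩ + 0.1891|011⟩ + 0.5353|110⟩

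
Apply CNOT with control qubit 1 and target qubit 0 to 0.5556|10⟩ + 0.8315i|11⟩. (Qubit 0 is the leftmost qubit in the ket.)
0.8315i|01⟩ + 0.5556|10⟩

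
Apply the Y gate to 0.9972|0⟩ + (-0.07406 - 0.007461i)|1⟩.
(-0.007461 + 0.07406i)|0⟩ + 0.9972i|1⟩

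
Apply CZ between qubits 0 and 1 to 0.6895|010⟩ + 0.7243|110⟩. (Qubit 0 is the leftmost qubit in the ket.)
0.6895|010⟩ - 0.7243|110⟩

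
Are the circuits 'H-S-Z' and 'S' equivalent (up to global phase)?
No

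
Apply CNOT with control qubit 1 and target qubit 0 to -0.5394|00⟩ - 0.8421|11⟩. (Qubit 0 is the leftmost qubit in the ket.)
-0.5394|00⟩ - 0.8421|01⟩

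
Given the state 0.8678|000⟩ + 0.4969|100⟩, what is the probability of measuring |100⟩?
0.2469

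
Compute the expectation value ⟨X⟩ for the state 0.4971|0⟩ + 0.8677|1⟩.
0.8627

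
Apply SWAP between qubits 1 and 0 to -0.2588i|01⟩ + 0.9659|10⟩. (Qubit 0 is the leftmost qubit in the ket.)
0.9659|01⟩ - 0.2588i|10⟩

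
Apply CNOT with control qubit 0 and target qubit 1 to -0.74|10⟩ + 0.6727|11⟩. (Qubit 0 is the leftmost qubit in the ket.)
0.6727|10⟩ - 0.74|11⟩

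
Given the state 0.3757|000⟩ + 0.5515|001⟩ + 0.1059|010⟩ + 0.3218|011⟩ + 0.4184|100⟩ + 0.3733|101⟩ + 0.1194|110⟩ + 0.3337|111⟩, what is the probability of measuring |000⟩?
0.1412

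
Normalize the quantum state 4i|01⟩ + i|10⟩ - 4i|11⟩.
0.6963i|01⟩ + 0.1741i|10⟩ - 0.6963i|11⟩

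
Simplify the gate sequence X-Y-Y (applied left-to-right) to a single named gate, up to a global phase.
X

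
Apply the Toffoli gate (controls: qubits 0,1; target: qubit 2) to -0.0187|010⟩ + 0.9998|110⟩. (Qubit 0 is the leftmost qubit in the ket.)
-0.0187|010⟩ + 0.9998|111⟩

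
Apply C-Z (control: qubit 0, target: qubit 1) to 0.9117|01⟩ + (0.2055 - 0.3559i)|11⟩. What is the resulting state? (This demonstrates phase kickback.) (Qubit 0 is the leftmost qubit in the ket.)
0.9117|01⟩ + (-0.2055 + 0.3559i)|11⟩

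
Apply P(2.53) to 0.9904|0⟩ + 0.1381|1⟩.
0.9904|0⟩ + (-0.1131 + 0.07929i)|1⟩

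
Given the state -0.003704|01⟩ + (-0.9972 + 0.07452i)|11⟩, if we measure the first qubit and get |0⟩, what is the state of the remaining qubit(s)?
-|1⟩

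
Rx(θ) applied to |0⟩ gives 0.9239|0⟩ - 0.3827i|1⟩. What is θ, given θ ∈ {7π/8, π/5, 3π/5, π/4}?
π/4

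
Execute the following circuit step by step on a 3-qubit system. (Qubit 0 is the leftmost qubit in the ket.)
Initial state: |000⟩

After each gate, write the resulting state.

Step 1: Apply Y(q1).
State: i|010⟩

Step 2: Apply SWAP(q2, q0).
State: i|010⟩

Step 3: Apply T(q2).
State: i|010⟩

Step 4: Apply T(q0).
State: i|010⟩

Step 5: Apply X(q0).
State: i|110⟩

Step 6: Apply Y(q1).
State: |100⟩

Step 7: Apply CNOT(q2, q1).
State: |100⟩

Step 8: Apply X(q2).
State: |101⟩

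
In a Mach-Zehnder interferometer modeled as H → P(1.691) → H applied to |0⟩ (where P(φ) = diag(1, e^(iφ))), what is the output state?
(0.44 + 0.4964i)|0⟩ + (0.56 - 0.4964i)|1⟩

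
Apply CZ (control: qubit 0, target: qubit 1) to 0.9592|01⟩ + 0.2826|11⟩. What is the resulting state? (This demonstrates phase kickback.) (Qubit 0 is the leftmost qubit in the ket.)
0.9592|01⟩ - 0.2826|11⟩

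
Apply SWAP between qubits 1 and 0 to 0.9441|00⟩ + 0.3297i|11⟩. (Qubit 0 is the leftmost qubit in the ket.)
0.9441|00⟩ + 0.3297i|11⟩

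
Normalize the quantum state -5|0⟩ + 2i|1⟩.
-0.9285|0⟩ + 0.3714i|1⟩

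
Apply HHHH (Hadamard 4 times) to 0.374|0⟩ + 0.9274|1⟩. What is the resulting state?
0.374|0⟩ + 0.9274|1⟩

H² = I, so an even number of Hadamards cancels: H^4 = I and the state is unchanged.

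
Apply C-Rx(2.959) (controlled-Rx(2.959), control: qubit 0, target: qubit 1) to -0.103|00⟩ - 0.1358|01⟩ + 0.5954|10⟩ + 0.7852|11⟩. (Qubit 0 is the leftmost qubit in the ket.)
-0.103|00⟩ - 0.1358|01⟩ + (0.05428 - 0.7819i)|10⟩ + (0.07159 - 0.5929i)|11⟩

C-Rx(2.959) leaves the control-|0⟩ kets |00⟩, |01⟩ unchanged and applies Rx(2.959) to qubit 1 on the control-|1⟩ pair (|10⟩, |11⟩).
Rx(2.959) = [[cos(θ/2), −i·sin(θ/2)], [−i·sin(θ/2), cos(θ/2)]]; θ = 2.959, cos(θ/2) ≈ 0.0911696, sin(θ/2) ≈ 0.995835.
With a = amp(|10⟩) = 0.5954 and b = amp(|11⟩) = 0.7852:
new amp(|10⟩) = (0.0911696)·a + (-0.995835i)·b = (0.05428 - 0.7819i)
new amp(|11⟩) = (-0.995835i)·a + (0.0911696)·b = (0.07159 - 0.5929i)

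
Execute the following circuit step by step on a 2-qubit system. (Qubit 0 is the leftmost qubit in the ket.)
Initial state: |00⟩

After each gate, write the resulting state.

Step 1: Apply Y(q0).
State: i|10⟩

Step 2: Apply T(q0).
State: (-1/√2 + (1/√2)i)|10⟩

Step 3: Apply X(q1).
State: (-1/√2 + (1/√2)i)|11⟩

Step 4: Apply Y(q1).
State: (1/√2 + (1/√2)i)|10⟩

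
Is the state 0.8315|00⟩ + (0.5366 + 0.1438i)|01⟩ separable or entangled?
Separable

Writing the state as a|00⟩ + b|01⟩ + c|10⟩ + d|11⟩, it is a product state iff ad − bc = 0.
Here (a, b, c, d) = (0.8315, (0.5366 + 0.1438i), 0, 0): ad − bc = (0.8315)(0) − (0.5366 + 0.1438i)(0) = 0, so the state is separable.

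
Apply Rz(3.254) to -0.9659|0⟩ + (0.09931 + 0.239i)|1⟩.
(0.05426 + 0.9644i)|0⟩ + (-0.2442 + 0.08573i)|1⟩

Rz(3.254) = [[e^(−iθ/2), 0], [0, e^(iθ/2)]] with e^(±iθ/2) = cos(θ/2) ± i·sin(θ/2); θ = 3.254, cos(θ/2) ≈ -0.0561741, sin(θ/2) ≈ 0.998421.
With a = amp(|0⟩) = -0.9659 and b = amp(|1⟩) = (0.09931 + 0.239i):
new amp(|0⟩) = (-0.0561741 - 0.998421i)·a = (0.05426 + 0.9644i)
new amp(|1⟩) = (-0.0561741 + 0.998421i)·b = (-0.2442 + 0.08573i)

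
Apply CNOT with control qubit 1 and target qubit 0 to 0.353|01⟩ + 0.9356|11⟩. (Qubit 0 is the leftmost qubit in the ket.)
0.9356|01⟩ + 0.353|11⟩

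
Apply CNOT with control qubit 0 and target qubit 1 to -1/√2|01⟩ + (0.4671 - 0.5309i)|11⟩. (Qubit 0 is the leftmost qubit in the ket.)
-1/√2|01⟩ + (0.4671 - 0.5309i)|10⟩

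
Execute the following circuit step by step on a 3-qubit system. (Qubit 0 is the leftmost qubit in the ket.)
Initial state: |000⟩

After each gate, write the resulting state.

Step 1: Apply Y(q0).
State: i|100⟩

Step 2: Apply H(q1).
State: (1/√2)i|100⟩ + (1/√2)i|110⟩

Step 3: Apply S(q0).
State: -1/√2|100⟩ - 1/√2|110⟩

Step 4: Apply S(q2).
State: -1/√2|100⟩ - 1/√2|110⟩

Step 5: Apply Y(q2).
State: -(1/√2)i|101⟩ - (1/√2)i|111⟩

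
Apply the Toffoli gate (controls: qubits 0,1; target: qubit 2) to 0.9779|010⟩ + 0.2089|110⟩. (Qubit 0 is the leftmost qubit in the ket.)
0.9779|010⟩ + 0.2089|111⟩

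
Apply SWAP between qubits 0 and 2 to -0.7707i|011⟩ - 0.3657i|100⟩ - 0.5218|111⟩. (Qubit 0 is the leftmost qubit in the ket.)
-0.3657i|001⟩ - 0.7707i|110⟩ - 0.5218|111⟩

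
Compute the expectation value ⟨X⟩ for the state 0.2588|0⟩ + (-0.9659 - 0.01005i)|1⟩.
-0.4999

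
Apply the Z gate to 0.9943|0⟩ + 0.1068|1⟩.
0.9943|0⟩ - 0.1068|1⟩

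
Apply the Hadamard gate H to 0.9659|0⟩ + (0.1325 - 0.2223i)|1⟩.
(0.7767 - 0.1572i)|0⟩ + (0.5893 + 0.1572i)|1⟩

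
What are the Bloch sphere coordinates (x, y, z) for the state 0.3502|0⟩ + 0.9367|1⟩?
(0.6561, 0, -0.7548)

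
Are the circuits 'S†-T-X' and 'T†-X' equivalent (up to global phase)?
Yes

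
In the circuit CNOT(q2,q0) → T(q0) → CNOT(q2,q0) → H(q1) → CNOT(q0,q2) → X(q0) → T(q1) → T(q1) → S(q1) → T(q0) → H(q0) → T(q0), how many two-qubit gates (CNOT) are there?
3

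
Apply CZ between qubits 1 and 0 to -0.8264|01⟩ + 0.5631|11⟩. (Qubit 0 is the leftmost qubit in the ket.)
-0.8264|01⟩ - 0.5631|11⟩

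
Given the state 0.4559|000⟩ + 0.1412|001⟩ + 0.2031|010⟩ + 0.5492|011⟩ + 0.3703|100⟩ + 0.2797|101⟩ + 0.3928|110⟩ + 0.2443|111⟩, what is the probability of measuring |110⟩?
0.1543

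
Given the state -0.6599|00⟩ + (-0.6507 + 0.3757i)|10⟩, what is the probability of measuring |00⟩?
0.4355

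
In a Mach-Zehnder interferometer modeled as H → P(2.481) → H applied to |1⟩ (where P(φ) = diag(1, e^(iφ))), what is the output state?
(0.8948 - 0.3068i)|0⟩ + (0.1052 + 0.3068i)|1⟩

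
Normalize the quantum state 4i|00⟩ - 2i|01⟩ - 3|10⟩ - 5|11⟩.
0.5443i|00⟩ - 0.2722i|01⟩ - 1/√6|10⟩ - 0.6804|11⟩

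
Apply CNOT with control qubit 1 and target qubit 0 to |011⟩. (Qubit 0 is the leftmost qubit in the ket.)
|111⟩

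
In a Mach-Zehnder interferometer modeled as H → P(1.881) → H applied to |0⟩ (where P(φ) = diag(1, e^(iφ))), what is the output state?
(0.3474 + 0.4761i)|0⟩ + (0.6526 - 0.4761i)|1⟩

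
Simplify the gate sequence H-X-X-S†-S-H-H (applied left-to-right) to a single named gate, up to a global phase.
H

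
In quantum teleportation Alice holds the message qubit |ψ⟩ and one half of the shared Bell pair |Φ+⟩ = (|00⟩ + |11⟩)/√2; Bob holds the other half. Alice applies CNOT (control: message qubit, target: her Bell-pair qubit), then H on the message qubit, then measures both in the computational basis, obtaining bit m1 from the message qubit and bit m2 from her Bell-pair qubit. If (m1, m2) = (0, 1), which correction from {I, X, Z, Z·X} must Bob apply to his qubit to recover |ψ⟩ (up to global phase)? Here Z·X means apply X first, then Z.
X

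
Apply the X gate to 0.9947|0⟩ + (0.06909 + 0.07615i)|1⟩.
(0.06909 + 0.07615i)|0⟩ + 0.9947|1⟩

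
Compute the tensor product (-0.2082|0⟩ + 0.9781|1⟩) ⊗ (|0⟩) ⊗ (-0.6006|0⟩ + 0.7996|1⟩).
0.125|000⟩ - 0.1665|001⟩ - 0.5874|100⟩ + 0.7821|101⟩

amp(|b₁b₂…⟩) = product of the factor amplitudes for bits b₁, b₂, …; only kets whose every factor amplitude is nonzero survive.
|000⟩: (-0.2082)(1)(-0.6006) = 0.125
|001⟩: (-0.2082)(1)(0.7996) = -0.1665
|100⟩: (0.9781)(1)(-0.6006) = -0.5874
|101⟩: (0.9781)(1)(0.7996) = 0.7821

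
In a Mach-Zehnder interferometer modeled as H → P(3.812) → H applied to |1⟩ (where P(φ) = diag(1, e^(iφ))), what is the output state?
(0.8918 + 0.3107i)|0⟩ + (0.1082 - 0.3107i)|1⟩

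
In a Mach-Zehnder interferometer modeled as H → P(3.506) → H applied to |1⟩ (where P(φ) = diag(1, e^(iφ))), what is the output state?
(0.9672 + 0.1782i)|0⟩ + (0.03283 - 0.1782i)|1⟩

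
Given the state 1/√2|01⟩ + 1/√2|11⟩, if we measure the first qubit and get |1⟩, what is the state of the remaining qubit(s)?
|1⟩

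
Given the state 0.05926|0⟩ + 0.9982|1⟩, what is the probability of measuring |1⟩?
0.9964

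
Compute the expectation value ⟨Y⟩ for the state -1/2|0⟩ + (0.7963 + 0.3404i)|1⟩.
-0.3404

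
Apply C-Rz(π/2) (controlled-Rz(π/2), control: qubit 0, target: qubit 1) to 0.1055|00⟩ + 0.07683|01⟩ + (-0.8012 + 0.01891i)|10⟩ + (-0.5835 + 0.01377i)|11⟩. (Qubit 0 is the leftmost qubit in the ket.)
0.1055|00⟩ + 0.07683|01⟩ + (-0.5532 + 0.5799i)|10⟩ + (-0.4223 - 0.4029i)|11⟩

C-Rz(π/2) leaves the control-|0⟩ kets |00⟩, |01⟩ unchanged and applies Rz(π/2) to qubit 1 on the control-|1⟩ pair (|10⟩, |11⟩).
Rz(π/2) = [[e^(−iθ/2), 0], [0, e^(iθ/2)]] with e^(±iθ/2) = cos(θ/2) ± i·sin(θ/2); θ = π/2, cos(θ/2) ≈ 0.707107, sin(θ/2) ≈ 0.707107.
With a = amp(|10⟩) = (-0.8012 + 0.01891i) and b = amp(|11⟩) = (-0.5835 + 0.01377i):
new amp(|10⟩) = (0.707107 - 0.707107i)·a = (-0.5532 + 0.5799i)
new amp(|11⟩) = (0.707107 + 0.707107i)·b = (-0.4223 - 0.4029i)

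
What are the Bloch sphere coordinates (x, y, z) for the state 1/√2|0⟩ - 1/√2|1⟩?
(-1, 0, 0)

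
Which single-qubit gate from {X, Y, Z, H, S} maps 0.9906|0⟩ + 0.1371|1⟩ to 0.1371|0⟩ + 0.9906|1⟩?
X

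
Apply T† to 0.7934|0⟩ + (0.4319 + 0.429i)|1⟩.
0.7934|0⟩ + (0.6087 - 0.002051i)|1⟩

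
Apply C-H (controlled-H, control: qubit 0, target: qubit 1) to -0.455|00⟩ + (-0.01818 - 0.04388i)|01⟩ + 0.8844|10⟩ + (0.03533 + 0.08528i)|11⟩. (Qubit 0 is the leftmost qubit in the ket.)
-0.455|00⟩ + (-0.01818 - 0.04388i)|01⟩ + (0.6503 + 0.0603i)|10⟩ + (0.6004 - 0.0603i)|11⟩

C-H leaves the control-|0⟩ kets |00⟩, |01⟩ unchanged and applies H to qubit 1 on the control-|1⟩ pair (|10⟩, |11⟩).
H = [[1/√2, 1/√2], [1/√2, -1/√2]].
With a = amp(|10⟩) = 0.8844 and b = amp(|11⟩) = (0.03533 + 0.08528i):
new amp(|10⟩) = (1/√2)·a + (1/√2)·b = (0.6503 + 0.0603i)
new amp(|11⟩) = (1/√2)·a + (-1/√2)·b = (0.6004 - 0.0603i)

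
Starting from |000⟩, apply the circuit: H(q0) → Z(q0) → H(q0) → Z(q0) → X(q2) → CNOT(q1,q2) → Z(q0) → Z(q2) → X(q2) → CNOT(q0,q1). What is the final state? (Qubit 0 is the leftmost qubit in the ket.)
-|110⟩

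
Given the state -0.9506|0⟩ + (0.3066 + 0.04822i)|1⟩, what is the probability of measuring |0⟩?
0.9036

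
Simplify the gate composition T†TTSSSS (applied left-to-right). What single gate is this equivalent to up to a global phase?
T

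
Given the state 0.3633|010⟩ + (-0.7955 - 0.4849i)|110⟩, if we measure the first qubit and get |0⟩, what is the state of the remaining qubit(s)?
|10⟩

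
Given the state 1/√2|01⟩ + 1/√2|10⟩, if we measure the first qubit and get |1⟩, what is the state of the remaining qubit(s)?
|0⟩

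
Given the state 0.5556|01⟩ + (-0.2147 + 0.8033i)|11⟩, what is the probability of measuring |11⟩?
0.6914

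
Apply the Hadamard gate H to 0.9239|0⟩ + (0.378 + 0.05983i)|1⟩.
(0.9206 + 0.04231i)|0⟩ + (0.386 - 0.04231i)|1⟩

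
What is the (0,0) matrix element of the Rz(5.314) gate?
(-0.8849 - 0.4658i)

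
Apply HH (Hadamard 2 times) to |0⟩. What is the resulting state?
|0⟩

H² = I, so an even number of Hadamards cancels: H^2 = I and the state is unchanged.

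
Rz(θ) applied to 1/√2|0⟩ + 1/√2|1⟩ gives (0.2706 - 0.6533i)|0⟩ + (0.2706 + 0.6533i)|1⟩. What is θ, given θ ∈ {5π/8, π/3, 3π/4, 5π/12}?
3π/4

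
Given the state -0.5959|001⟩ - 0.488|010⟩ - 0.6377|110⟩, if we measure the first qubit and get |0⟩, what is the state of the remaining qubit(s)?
-0.7737|01⟩ - 0.6336|10⟩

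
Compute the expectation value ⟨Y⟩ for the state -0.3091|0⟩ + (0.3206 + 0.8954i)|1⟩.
-0.5535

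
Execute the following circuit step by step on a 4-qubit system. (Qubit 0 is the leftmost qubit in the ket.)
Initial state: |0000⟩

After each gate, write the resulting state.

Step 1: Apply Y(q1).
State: i|0100⟩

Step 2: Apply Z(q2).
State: i|0100⟩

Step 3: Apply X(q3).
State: i|0101⟩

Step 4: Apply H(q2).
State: (1/√2)i|0101⟩ + (1/√2)i|0111⟩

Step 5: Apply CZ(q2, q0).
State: (1/√2)i|0101⟩ + (1/√2)i|0111⟩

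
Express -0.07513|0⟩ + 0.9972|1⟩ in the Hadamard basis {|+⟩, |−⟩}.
0.652|+⟩ - 0.7583|−⟩

With |ψ⟩ = α|0⟩ + β|1⟩, the Hadamard-basis coefficients are ⟨+|ψ⟩ = (α + β)/√2 and ⟨−|ψ⟩ = (α − β)/√2.
Here α = -0.07513, β = 0.9972: (α + β)/√2 = 0.652, (α − β)/√2 = -0.7583.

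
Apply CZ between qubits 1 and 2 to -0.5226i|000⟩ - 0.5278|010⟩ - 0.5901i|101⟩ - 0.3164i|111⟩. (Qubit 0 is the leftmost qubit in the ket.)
-0.5226i|000⟩ - 0.5278|010⟩ - 0.5901i|101⟩ + 0.3164i|111⟩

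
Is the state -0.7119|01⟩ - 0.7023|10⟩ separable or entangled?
Entangled

Writing the state as a|00⟩ + b|01⟩ + c|10⟩ + d|11⟩, it is a product state iff ad − bc = 0.
Here (a, b, c, d) = (0, -0.7119, -0.7023, 0): ad − bc = (0)(0) − (-0.7119)(-0.7023) = -0.5 ≠ 0, so the state is entangled.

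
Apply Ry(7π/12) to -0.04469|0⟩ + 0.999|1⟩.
-0.8198|0⟩ + 0.5727|1⟩

Ry(7π/12) = [[cos(θ/2), −sin(θ/2)], [sin(θ/2), cos(θ/2)]]; θ = 7π/12, cos(θ/2) ≈ 0.608761, sin(θ/2) ≈ 0.793353.
With a = amp(|0⟩) = -0.04469 and b = amp(|1⟩) = 0.999:
new amp(|0⟩) = (0.608761)·a + (-0.793353)·b = -0.8198
new amp(|1⟩) = (0.793353)·a + (0.608761)·b = 0.5727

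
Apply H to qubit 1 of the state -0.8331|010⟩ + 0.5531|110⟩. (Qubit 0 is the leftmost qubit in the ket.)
-0.5891|000⟩ + 0.5891|010⟩ + 0.3911|100⟩ - 0.3911|110⟩

H on qubit 1 mixes each pair of kets that differ only in qubit 1: amplitudes (a, b) of (|…0…⟩, |…1…⟩) become ((a + b)/√2, (a − b)/√2). Kets absent from the input have amplitude 0.
(|000⟩, |010⟩): (a, b) = (0, -0.8331) → (-0.5891, 0.5891)
(|100⟩, |110⟩): (a, b) = (0, 0.5531) → (0.3911, -0.3911)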